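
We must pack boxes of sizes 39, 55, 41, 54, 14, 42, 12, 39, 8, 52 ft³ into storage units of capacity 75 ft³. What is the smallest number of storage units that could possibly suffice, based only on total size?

5

Total size = 39 + 55 + 41 + 54 + 14 + 42 + 12 + 39 + 8 + 52 = 356 ft³.
⌈356 / 75⌉ = 5.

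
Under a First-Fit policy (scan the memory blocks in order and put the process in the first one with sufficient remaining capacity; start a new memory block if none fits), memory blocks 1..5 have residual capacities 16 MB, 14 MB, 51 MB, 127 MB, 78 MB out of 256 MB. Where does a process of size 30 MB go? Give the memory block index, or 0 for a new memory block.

Memory blocks with room: memory block 3 (51 MB), memory block 4 (127 MB), memory block 5 (78 MB).
The first with room is memory block 3.

3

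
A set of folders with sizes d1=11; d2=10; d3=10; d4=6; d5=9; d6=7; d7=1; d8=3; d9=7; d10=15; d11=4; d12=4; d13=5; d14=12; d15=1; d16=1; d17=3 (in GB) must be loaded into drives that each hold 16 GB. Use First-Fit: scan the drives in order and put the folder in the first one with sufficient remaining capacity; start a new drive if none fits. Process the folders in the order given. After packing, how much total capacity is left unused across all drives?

d1 (11 GB) → drive 1 (remaining 5 GB)
d2 (10 GB) → drive 2 (remaining 6 GB)
d3 (10 GB) → drive 3 (remaining 6 GB)
d4 (6 GB) → drive 2 (remaining 0 GB)
d5 (9 GB) → drive 4 (remaining 7 GB)
d6 (7 GB) → drive 4 (remaining 0 GB)
d7 (1 GB) → drive 1 (remaining 4 GB)
d8 (3 GB) → drive 1 (remaining 1 GB)
d9 (7 GB) → drive 5 (remaining 9 GB)
d10 (15 GB) → drive 6 (remaining 1 GB)
d11 (4 GB) → drive 3 (remaining 2 GB)
d12 (4 GB) → drive 5 (remaining 5 GB)
d13 (5 GB) → drive 5 (remaining 0 GB)
d14 (12 GB) → drive 7 (remaining 4 GB)
d15 (1 GB) → drive 1 (remaining 0 GB)
d16 (1 GB) → drive 3 (remaining 1 GB)
d17 (3 GB) → drive 7 (remaining 1 GB)
7 drives × 16 GB = 112 GB; used 109 GB; unused 3 GB.

3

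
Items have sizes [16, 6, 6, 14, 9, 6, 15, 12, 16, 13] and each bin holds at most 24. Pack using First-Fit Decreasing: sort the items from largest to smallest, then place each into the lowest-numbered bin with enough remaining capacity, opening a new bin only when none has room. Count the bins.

Sorted descending: 16, 16, 15, 14, 13, 12, 9, 6, 6, 6.
Put 16 in bin 1; 8 remain.
Put 16 in bin 2; 8 remain.
Put 15 in bin 3; 9 remain.
Put 14 in bin 4; 10 remain.
Put 13 in bin 5; 11 remain.
Put 12 in bin 6; 12 remain.
Put 9 in bin 3; 0 remain.
Put 6 in bin 1; 2 remain.
Put 6 in bin 2; 2 remain.
Put 6 in bin 4; 4 remain.

6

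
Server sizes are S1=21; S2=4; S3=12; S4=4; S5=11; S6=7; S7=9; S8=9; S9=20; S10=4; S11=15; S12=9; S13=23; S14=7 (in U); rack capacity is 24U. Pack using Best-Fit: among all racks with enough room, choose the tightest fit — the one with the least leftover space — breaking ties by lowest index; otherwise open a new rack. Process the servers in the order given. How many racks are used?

8

S1 (21U) → rack 1 (remaining 3U)
S2 (4U) → rack 2 (remaining 20U)
S3 (12U) → rack 2 (remaining 8U)
S4 (4U) → rack 2 (remaining 4U)
S5 (11U) → rack 3 (remaining 13U)
S6 (7U) → rack 3 (remaining 6U)
S7 (9U) → rack 4 (remaining 15U)
S8 (9U) → rack 4 (remaining 6U)
S9 (20U) → rack 5 (remaining 4U)
S10 (4U) → rack 2 (remaining 0U)
S11 (15U) → rack 6 (remaining 9U)
S12 (9U) → rack 6 (remaining 0U)
S13 (23U) → rack 7 (remaining 1U)
S14 (7U) → rack 8 (remaining 17U)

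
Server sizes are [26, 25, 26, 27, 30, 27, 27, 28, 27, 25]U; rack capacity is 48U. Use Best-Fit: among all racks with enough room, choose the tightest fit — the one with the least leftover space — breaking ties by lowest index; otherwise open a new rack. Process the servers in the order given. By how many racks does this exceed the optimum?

0

Best-Fit: [26] [25] [26] [27] [30] [27] [27] [28] [27] [25] → 10 racks.
10 servers exceed 24U (half the capacity), and no two of those can share a rack, so at least 10 racks are needed.
So 10 is already optimal.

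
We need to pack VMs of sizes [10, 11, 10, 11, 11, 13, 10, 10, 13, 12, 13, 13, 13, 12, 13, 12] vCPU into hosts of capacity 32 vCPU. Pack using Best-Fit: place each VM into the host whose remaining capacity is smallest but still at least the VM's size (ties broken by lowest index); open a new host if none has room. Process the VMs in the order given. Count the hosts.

10 vCPU → host 1 (remaining 22 vCPU)
11 vCPU → host 1 (remaining 11 vCPU)
10 vCPU → host 1 (remaining 1 vCPU)
11 vCPU → host 2 (remaining 21 vCPU)
11 vCPU → host 2 (remaining 10 vCPU)
13 vCPU → host 3 (remaining 19 vCPU)
10 vCPU → host 2 (remaining 0 vCPU)
10 vCPU → host 3 (remaining 9 vCPU)
13 vCPU → host 4 (remaining 19 vCPU)
12 vCPU → host 4 (remaining 7 vCPU)
13 vCPU → host 5 (remaining 19 vCPU)
13 vCPU → host 5 (remaining 6 vCPU)
13 vCPU → host 6 (remaining 19 vCPU)
12 vCPU → host 6 (remaining 7 vCPU)
13 vCPU → host 7 (remaining 19 vCPU)
12 vCPU → host 7 (remaining 7 vCPU)
Final hosts: [10,11,10] [11,11,10] [13,10] [13,12] [13,13] [13,12] [13,12].

7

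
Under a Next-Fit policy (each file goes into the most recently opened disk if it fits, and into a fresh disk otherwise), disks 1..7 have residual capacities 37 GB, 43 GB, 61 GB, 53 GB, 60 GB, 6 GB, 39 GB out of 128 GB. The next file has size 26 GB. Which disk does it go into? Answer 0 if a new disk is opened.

Next-Fit only looks at disk 7, which has 39 GB free.
26 GB fits there.

7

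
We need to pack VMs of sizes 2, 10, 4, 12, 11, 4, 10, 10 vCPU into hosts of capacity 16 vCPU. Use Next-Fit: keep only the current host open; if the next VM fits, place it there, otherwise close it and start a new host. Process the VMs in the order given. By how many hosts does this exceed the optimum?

Next-Fit: [2,10,4] [12] [11,4] [10] [10] → 5 hosts.
5 VMs exceed 8 vCPU (half the capacity), and no two of those can share a host, so at least 5 hosts are needed.
So 5 is already optimal.

0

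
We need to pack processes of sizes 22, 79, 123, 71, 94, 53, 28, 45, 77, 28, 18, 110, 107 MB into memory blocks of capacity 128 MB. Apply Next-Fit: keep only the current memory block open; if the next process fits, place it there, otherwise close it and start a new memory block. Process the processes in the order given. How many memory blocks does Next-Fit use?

Put 22 MB in memory block 1; 106 MB remain.
Put 79 MB in memory block 1; 27 MB remain.
Put 123 MB in memory block 2; 5 MB remain.
Put 71 MB in memory block 3; 57 MB remain.
Put 94 MB in memory block 4; 34 MB remain.
Put 53 MB in memory block 5; 75 MB remain.
Put 28 MB in memory block 5; 47 MB remain.
Put 45 MB in memory block 5; 2 MB remain.
Put 77 MB in memory block 6; 51 MB remain.
Put 28 MB in memory block 6; 23 MB remain.
Put 18 MB in memory block 6; 5 MB remain.
Put 110 MB in memory block 7; 18 MB remain.
Put 107 MB in memory block 8; 21 MB remain.

8 memory blocks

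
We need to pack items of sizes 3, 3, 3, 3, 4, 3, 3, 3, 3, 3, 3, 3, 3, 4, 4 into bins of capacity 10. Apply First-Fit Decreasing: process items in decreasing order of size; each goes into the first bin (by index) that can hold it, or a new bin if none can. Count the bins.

6

Sorted descending: 4, 4, 4, 3, 3, 3, 3, 3, 3, 3, 3, 3, 3, 3, 3.
4 → bin 1 (remaining 6)
4 → bin 1 (remaining 2)
4 → bin 2 (remaining 6)
3 → bin 2 (remaining 3)
3 → bin 2 (remaining 0)
3 → bin 3 (remaining 7)
3 → bin 3 (remaining 4)
3 → bin 3 (remaining 1)
3 → bin 4 (remaining 7)
3 → bin 4 (remaining 4)
3 → bin 4 (remaining 1)
3 → bin 5 (remaining 7)
3 → bin 5 (remaining 4)
3 → bin 5 (remaining 1)
3 → bin 6 (remaining 7)
Final bins: [4,4] [4,3,3] [3,3,3] [3,3,3] [3,3,3] [3].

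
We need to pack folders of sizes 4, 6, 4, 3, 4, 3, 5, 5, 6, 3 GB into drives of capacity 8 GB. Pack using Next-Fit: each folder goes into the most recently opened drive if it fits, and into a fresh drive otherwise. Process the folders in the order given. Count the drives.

8

Put 4 GB in drive 1; 4 GB remain.
Put 6 GB in drive 2; 2 GB remain.
Put 4 GB in drive 3; 4 GB remain.
Put 3 GB in drive 3; 1 GB remain.
Put 4 GB in drive 4; 4 GB remain.
Put 3 GB in drive 4; 1 GB remain.
Put 5 GB in drive 5; 3 GB remain.
Put 5 GB in drive 6; 3 GB remain.
Put 6 GB in drive 7; 2 GB remain.
Put 3 GB in drive 8; 5 GB remain.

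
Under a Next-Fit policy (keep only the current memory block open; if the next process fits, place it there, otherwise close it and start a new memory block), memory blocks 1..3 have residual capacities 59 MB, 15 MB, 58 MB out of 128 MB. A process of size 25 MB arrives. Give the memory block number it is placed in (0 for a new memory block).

Next-Fit only looks at memory block 3, which has 58 MB free.
25 MB fits there.

3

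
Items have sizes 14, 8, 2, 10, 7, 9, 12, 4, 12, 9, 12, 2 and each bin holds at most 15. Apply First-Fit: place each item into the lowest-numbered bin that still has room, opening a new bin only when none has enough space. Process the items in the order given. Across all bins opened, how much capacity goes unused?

bin 1: place 14, 1 left
bin 2: place 8, 7 left
bin 2: place 2, 5 left
bin 3: place 10, 5 left
bin 4: place 7, 8 left
bin 5: place 9, 6 left
bin 6: place 12, 3 left
bin 2: place 4, 1 left
bin 7: place 12, 3 left
bin 8: place 9, 6 left
bin 9: place 12, 3 left
bin 3: place 2, 3 left
9 bins × 15 = 135; used 101; unused 34.

34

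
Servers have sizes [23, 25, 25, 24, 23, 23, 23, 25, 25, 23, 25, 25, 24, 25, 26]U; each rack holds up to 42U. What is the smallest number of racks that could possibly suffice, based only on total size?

Total size = 23 + 25 + 25 + 24 + 23 + 23 + 23 + 25 + 25 + 23 + 25 + 25 + 24 + 25 + 26 = 364U.
⌈364 / 42⌉ = 9.

9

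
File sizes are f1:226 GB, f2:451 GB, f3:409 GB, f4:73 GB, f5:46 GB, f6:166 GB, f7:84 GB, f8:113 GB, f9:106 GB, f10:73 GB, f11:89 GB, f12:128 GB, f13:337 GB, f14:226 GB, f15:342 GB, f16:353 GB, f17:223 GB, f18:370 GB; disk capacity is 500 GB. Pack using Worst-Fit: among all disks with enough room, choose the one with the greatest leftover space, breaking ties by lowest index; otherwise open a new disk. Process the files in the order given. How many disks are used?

9 disks

Put f1 (226 GB) in disk 1; 274 GB remain.
Put f2 (451 GB) in disk 2; 49 GB remain.
Put f3 (409 GB) in disk 3; 91 GB remain.
Put f4 (73 GB) in disk 1; 201 GB remain.
Put f5 (46 GB) in disk 1; 155 GB remain.
Put f6 (166 GB) in disk 4; 334 GB remain.
Put f7 (84 GB) in disk 4; 250 GB remain.
Put f8 (113 GB) in disk 4; 137 GB remain.
Put f9 (106 GB) in disk 1; 49 GB remain.
Put f10 (73 GB) in disk 4; 64 GB remain.
Put f11 (89 GB) in disk 3; 2 GB remain.
Put f12 (128 GB) in disk 5; 372 GB remain.
Put f13 (337 GB) in disk 5; 35 GB remain.
Put f14 (226 GB) in disk 6; 274 GB remain.
Put f15 (342 GB) in disk 7; 158 GB remain.
Put f16 (353 GB) in disk 8; 147 GB remain.
Put f17 (223 GB) in disk 6; 51 GB remain.
Put f18 (370 GB) in disk 9; 130 GB remain.
Final disks: [226,73,46,106] [451] [409,89] [166,84,113,73] [128,337] [226,223] [342] [353] [370].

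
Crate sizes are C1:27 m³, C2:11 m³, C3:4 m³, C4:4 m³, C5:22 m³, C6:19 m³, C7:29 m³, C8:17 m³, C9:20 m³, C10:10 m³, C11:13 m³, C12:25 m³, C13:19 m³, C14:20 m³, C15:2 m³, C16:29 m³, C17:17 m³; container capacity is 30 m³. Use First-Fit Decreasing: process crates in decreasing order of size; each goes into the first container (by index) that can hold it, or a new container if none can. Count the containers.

Sorted descending: 29, 29, 27, 25, 22, 20, 20, 19, 19, 17, 17, 13, 11, 10, 4, 4, 2.
29 m³ → container 1 (remaining 1 m³)
29 m³ → container 2 (remaining 1 m³)
27 m³ → container 3 (remaining 3 m³)
25 m³ → container 4 (remaining 5 m³)
22 m³ → container 5 (remaining 8 m³)
20 m³ → container 6 (remaining 10 m³)
20 m³ → container 7 (remaining 10 m³)
19 m³ → container 8 (remaining 11 m³)
19 m³ → container 9 (remaining 11 m³)
17 m³ → container 10 (remaining 13 m³)
17 m³ → container 11 (remaining 13 m³)
13 m³ → container 10 (remaining 0 m³)
11 m³ → container 8 (remaining 0 m³)
10 m³ → container 6 (remaining 0 m³)
4 m³ → container 4 (remaining 1 m³)
4 m³ → container 5 (remaining 4 m³)
2 m³ → container 3 (remaining 1 m³)
Final containers: [29] [29] [27,2] [25,4] [22,4] [20,10] [20] [19,11] [19] [17,13] [17].

11 containers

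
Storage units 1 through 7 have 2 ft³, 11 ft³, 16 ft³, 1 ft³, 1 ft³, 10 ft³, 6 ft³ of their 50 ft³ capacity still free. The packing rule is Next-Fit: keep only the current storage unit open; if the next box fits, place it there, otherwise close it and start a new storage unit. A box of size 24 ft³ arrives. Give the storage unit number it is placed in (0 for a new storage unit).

Next-Fit only looks at storage unit 7, which has 6 ft³ free.
24 ft³ does not fit, so a new storage unit is opened.

0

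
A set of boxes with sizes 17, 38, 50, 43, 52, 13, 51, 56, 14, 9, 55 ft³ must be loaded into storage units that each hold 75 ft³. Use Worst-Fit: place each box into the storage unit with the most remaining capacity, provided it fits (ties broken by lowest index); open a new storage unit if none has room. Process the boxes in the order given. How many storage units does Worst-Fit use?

7

storage unit 1: place 17 ft³, 58 ft³ left
storage unit 1: place 38 ft³, 20 ft³ left
storage unit 2: place 50 ft³, 25 ft³ left
storage unit 3: place 43 ft³, 32 ft³ left
storage unit 4: place 52 ft³, 23 ft³ left
storage unit 3: place 13 ft³, 19 ft³ left
storage unit 5: place 51 ft³, 24 ft³ left
storage unit 6: place 56 ft³, 19 ft³ left
storage unit 2: place 14 ft³, 11 ft³ left
storage unit 5: place 9 ft³, 15 ft³ left
storage unit 7: place 55 ft³, 20 ft³ left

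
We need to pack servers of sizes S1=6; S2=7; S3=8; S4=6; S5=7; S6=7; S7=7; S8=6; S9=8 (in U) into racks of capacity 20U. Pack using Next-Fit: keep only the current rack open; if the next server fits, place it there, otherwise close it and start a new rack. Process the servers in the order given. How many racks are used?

Put S1 (6U) in rack 1; 14U remain.
Put S2 (7U) in rack 1; 7U remain.
Put S3 (8U) in rack 2; 12U remain.
Put S4 (6U) in rack 2; 6U remain.
Put S5 (7U) in rack 3; 13U remain.
Put S6 (7U) in rack 3; 6U remain.
Put S7 (7U) in rack 4; 13U remain.
Put S8 (6U) in rack 4; 7U remain.
Put S9 (8U) in rack 5; 12U remain.

5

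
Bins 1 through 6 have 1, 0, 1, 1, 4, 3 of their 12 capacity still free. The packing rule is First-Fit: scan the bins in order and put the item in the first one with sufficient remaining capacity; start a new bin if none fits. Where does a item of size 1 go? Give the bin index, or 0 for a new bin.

1

Bins with room: bin 1 (1), bin 3 (1), bin 4 (1), bin 5 (4), bin 6 (3).
The first with room is bin 1.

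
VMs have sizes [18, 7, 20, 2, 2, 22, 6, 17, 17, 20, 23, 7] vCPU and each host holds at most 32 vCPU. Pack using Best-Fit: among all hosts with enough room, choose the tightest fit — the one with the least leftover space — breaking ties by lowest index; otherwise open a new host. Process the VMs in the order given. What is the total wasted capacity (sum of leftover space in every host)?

63

Put 18 vCPU in host 1; 14 vCPU remain.
Put 7 vCPU in host 1; 7 vCPU remain.
Put 20 vCPU in host 2; 12 vCPU remain.
Put 2 vCPU in host 1; 5 vCPU remain.
Put 2 vCPU in host 1; 3 vCPU remain.
Put 22 vCPU in host 3; 10 vCPU remain.
Put 6 vCPU in host 3; 4 vCPU remain.
Put 17 vCPU in host 4; 15 vCPU remain.
Put 17 vCPU in host 5; 15 vCPU remain.
Put 20 vCPU in host 6; 12 vCPU remain.
Put 23 vCPU in host 7; 9 vCPU remain.
Put 7 vCPU in host 7; 2 vCPU remain.
7 hosts × 32 vCPU = 224 vCPU; used 161 vCPU; unused 63 vCPU.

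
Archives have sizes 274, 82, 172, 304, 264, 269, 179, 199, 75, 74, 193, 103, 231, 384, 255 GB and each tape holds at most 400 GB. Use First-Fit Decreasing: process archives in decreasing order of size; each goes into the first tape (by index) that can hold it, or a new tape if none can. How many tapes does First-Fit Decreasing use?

Sorted descending: 384, 304, 274, 269, 264, 255, 231, 199, 193, 179, 172, 103, 82, 75, 74.
384 GB → tape 1 (remaining 16 GB)
304 GB → tape 2 (remaining 96 GB)
274 GB → tape 3 (remaining 126 GB)
269 GB → tape 4 (remaining 131 GB)
264 GB → tape 5 (remaining 136 GB)
255 GB → tape 6 (remaining 145 GB)
231 GB → tape 7 (remaining 169 GB)
199 GB → tape 8 (remaining 201 GB)
193 GB → tape 8 (remaining 8 GB)
179 GB → tape 9 (remaining 221 GB)
172 GB → tape 9 (remaining 49 GB)
103 GB → tape 3 (remaining 23 GB)
82 GB → tape 2 (remaining 14 GB)
75 GB → tape 4 (remaining 56 GB)
74 GB → tape 5 (remaining 62 GB)
Final tapes: [384] [304,82] [274,103] [269,75] [264,74] [255] [231] [199,193] [179,172].

9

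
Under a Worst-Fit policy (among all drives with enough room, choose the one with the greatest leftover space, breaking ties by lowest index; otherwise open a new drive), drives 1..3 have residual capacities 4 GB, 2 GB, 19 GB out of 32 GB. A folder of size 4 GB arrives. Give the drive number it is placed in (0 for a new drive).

3

Drives with room: drive 1 (4 GB), drive 3 (19 GB).
Most room is drive 3 with 19 GB free.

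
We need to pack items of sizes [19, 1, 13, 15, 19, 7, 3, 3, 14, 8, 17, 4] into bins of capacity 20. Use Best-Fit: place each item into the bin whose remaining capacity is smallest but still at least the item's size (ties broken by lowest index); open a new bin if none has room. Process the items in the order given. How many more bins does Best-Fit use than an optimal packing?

0

Best-Fit: [19,1] [13,7] [15,3] [19] [3,14] [8,4] [17] → 7 bins.
Total size 123; any packing needs at least ⌈123/20⌉ = 7 bins.
So 7 is already optimal.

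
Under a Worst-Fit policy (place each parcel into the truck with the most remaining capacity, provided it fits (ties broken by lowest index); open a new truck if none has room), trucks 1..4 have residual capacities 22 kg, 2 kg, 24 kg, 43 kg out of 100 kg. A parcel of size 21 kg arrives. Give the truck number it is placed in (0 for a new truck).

Trucks with room: truck 1 (22 kg), truck 3 (24 kg), truck 4 (43 kg).
Most room is truck 4 with 43 kg free.

4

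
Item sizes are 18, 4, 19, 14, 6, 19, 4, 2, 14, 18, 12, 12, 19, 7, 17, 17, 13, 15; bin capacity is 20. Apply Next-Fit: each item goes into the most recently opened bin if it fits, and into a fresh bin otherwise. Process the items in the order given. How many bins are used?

Put 18 in bin 1; 2 remain.
Put 4 in bin 2; 16 remain.
Put 19 in bin 3; 1 remain.
Put 14 in bin 4; 6 remain.
Put 6 in bin 4; 0 remain.
Put 19 in bin 5; 1 remain.
Put 4 in bin 6; 16 remain.
Put 2 in bin 6; 14 remain.
Put 14 in bin 6; 0 remain.
Put 18 in bin 7; 2 remain.
Put 12 in bin 8; 8 remain.
Put 12 in bin 9; 8 remain.
Put 19 in bin 10; 1 remain.
Put 7 in bin 11; 13 remain.
Put 17 in bin 12; 3 remain.
Put 17 in bin 13; 3 remain.
Put 13 in bin 14; 7 remain.
Put 15 in bin 15; 5 remain.
Final bins: [18] [4] [19] [14,6] [19] [4,2,14] [18] [12] [12] [19] [7] [17] [17] [13] [15].

15 bins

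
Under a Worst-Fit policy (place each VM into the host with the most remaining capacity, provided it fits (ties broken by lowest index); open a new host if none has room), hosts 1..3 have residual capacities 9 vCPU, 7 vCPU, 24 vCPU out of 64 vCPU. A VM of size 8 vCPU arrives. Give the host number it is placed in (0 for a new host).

3

Hosts with room: host 1 (9 vCPU), host 3 (24 vCPU).
Most room is host 3 with 24 vCPU free.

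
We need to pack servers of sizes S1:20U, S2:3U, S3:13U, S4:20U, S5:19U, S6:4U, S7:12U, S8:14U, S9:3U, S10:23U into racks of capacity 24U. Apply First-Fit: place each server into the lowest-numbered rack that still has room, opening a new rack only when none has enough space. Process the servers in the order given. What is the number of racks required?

rack 1: place S1 (20U), 4U left
rack 1: place S2 (3U), 1U left
rack 2: place S3 (13U), 11U left
rack 3: place S4 (20U), 4U left
rack 4: place S5 (19U), 5U left
rack 2: place S6 (4U), 7U left
rack 5: place S7 (12U), 12U left
rack 6: place S8 (14U), 10U left
rack 2: place S9 (3U), 4U left
rack 7: place S10 (23U), 1U left

7 racks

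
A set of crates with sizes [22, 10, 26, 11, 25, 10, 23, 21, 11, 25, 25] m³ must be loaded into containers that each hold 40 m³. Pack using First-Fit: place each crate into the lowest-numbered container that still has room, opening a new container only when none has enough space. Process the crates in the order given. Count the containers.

7

22 m³ → container 1 (remaining 18 m³)
10 m³ → container 1 (remaining 8 m³)
26 m³ → container 2 (remaining 14 m³)
11 m³ → container 2 (remaining 3 m³)
25 m³ → container 3 (remaining 15 m³)
10 m³ → container 3 (remaining 5 m³)
23 m³ → container 4 (remaining 17 m³)
21 m³ → container 5 (remaining 19 m³)
11 m³ → container 4 (remaining 6 m³)
25 m³ → container 6 (remaining 15 m³)
25 m³ → container 7 (remaining 15 m³)
Final containers: [22,10] [26,11] [25,10] [23,11] [21] [25] [25].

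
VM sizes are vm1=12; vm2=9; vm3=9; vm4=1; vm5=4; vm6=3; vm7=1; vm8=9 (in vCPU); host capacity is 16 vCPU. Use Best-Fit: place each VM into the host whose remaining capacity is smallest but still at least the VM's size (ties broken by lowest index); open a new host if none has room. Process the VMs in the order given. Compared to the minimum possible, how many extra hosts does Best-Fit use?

Best-Fit: [12,1,3] [9,4,1] [9] [9] → 4 hosts.
4 VMs exceed 8 vCPU (half the capacity), and no two of those can share a host, so at least 4 hosts are needed.
So 4 is already optimal.

0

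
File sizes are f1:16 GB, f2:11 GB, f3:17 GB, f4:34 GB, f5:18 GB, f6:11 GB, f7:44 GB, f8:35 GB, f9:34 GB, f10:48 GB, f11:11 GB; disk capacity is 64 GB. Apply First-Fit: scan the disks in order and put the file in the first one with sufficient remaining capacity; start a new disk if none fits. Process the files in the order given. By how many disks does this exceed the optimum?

1

First-Fit: [16,11,17,18] [34,11,11] [44] [35] [34] [48] → 6 disks.
Total size 279 GB; any packing needs at least ⌈279/64⌉ = 5 disks.
An optimal packing achieves that bound: [48,16] [44,18] [35,17,11] [34,11,11] [34] → 5 disks.
Excess: 6 − 5 = 1.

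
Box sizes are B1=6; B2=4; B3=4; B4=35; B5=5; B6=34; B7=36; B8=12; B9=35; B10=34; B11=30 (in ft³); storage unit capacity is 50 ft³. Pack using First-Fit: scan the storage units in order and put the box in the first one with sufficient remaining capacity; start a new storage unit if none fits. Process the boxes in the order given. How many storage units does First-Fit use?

6 storage units

B1 (6 ft³) → storage unit 1 (remaining 44 ft³)
B2 (4 ft³) → storage unit 1 (remaining 40 ft³)
B3 (4 ft³) → storage unit 1 (remaining 36 ft³)
B4 (35 ft³) → storage unit 1 (remaining 1 ft³)
B5 (5 ft³) → storage unit 2 (remaining 45 ft³)
B6 (34 ft³) → storage unit 2 (remaining 11 ft³)
B7 (36 ft³) → storage unit 3 (remaining 14 ft³)
B8 (12 ft³) → storage unit 3 (remaining 2 ft³)
B9 (35 ft³) → storage unit 4 (remaining 15 ft³)
B10 (34 ft³) → storage unit 5 (remaining 16 ft³)
B11 (30 ft³) → storage unit 6 (remaining 20 ft³)
Final storage units: [6,4,4,35] [5,34] [36,12] [35] [34] [30].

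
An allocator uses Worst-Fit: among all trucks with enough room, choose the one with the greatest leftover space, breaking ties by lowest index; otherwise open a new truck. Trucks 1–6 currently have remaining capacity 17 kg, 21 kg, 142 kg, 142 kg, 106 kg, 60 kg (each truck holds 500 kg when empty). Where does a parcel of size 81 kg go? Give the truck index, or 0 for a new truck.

3

Trucks with room: truck 3 (142 kg), truck 4 (142 kg), truck 5 (106 kg).
Most room is truck 3 with 142 kg free.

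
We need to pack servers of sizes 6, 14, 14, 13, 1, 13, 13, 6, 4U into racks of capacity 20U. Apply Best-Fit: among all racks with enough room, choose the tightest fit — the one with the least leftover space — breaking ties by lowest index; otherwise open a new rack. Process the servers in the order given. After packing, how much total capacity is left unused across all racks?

6U → rack 1 (remaining 14U)
14U → rack 1 (remaining 0U)
14U → rack 2 (remaining 6U)
13U → rack 3 (remaining 7U)
1U → rack 2 (remaining 5U)
13U → rack 4 (remaining 7U)
13U → rack 5 (remaining 7U)
6U → rack 3 (remaining 1U)
4U → rack 2 (remaining 1U)
5 racks × 20U = 100U; used 84U; unused 16U.

16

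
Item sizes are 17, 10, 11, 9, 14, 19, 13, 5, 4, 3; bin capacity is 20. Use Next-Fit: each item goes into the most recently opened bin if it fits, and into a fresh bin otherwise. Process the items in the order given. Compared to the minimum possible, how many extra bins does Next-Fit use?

1

Next-Fit: [17] [10] [11,9] [14] [19] [13,5] [4,3] → 7 bins.
Total size 105; any packing needs at least ⌈105/20⌉ = 6 bins.
An optimal packing achieves that bound: [19] [17,3] [14,5] [13,4] [11,9] [10] → 6 bins.
Excess: 7 − 6 = 1.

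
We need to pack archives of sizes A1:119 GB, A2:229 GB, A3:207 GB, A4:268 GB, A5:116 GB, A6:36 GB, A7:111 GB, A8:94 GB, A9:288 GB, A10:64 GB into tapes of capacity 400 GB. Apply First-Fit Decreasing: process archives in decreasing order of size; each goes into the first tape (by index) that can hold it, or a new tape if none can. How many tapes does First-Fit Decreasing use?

Sorted descending: 288, 268, 229, 207, 119, 116, 111, 94, 64, 36.
Put 288 GB in tape 1; 112 GB remain.
Put 268 GB in tape 2; 132 GB remain.
Put 229 GB in tape 3; 171 GB remain.
Put 207 GB in tape 4; 193 GB remain.
Put 119 GB in tape 2; 13 GB remain.
Put 116 GB in tape 3; 55 GB remain.
Put 111 GB in tape 1; 1 GB remain.
Put 94 GB in tape 4; 99 GB remain.
Put 64 GB in tape 4; 35 GB remain.
Put 36 GB in tape 3; 19 GB remain.

4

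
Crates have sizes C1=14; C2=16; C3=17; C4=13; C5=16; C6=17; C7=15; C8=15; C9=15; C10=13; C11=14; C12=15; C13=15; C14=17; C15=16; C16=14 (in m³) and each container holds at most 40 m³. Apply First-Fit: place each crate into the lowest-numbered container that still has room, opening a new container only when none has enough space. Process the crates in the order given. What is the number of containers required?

container 1: place C1 (14 m³), 26 m³ left
container 1: place C2 (16 m³), 10 m³ left
container 2: place C3 (17 m³), 23 m³ left
container 2: place C4 (13 m³), 10 m³ left
container 3: place C5 (16 m³), 24 m³ left
container 3: place C6 (17 m³), 7 m³ left
container 4: place C7 (15 m³), 25 m³ left
container 4: place C8 (15 m³), 10 m³ left
container 5: place C9 (15 m³), 25 m³ left
container 5: place C10 (13 m³), 12 m³ left
container 6: place C11 (14 m³), 26 m³ left
container 6: place C12 (15 m³), 11 m³ left
container 7: place C13 (15 m³), 25 m³ left
container 7: place C14 (17 m³), 8 m³ left
container 8: place C15 (16 m³), 24 m³ left
container 8: place C16 (14 m³), 10 m³ left

8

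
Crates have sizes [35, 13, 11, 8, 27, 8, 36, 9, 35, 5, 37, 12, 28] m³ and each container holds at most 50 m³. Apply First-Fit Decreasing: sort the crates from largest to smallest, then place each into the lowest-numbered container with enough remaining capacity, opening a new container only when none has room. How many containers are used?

6 containers

Sorted descending: 37, 36, 35, 35, 28, 27, 13, 12, 11, 9, 8, 8, 5.
37 m³ → container 1 (remaining 13 m³)
36 m³ → container 2 (remaining 14 m³)
35 m³ → container 3 (remaining 15 m³)
35 m³ → container 4 (remaining 15 m³)
28 m³ → container 5 (remaining 22 m³)
27 m³ → container 6 (remaining 23 m³)
13 m³ → container 1 (remaining 0 m³)
12 m³ → container 2 (remaining 2 m³)
11 m³ → container 3 (remaining 4 m³)
9 m³ → container 4 (remaining 6 m³)
8 m³ → container 5 (remaining 14 m³)
8 m³ → container 5 (remaining 6 m³)
5 m³ → container 4 (remaining 1 m³)
Final containers: [37,13] [36,12] [35,11] [35,9,5] [28,8,8] [27].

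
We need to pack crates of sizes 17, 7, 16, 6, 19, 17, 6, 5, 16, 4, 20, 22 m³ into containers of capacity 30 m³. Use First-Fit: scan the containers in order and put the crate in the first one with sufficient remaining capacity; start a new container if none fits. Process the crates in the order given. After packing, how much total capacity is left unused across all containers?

55

container 1: place 17 m³, 13 m³ left
container 1: place 7 m³, 6 m³ left
container 2: place 16 m³, 14 m³ left
container 1: place 6 m³, 0 m³ left
container 3: place 19 m³, 11 m³ left
container 4: place 17 m³, 13 m³ left
container 2: place 6 m³, 8 m³ left
container 2: place 5 m³, 3 m³ left
container 5: place 16 m³, 14 m³ left
container 3: place 4 m³, 7 m³ left
container 6: place 20 m³, 10 m³ left
container 7: place 22 m³, 8 m³ left
7 containers × 30 m³ = 210 m³; used 155 m³; unused 55 m³.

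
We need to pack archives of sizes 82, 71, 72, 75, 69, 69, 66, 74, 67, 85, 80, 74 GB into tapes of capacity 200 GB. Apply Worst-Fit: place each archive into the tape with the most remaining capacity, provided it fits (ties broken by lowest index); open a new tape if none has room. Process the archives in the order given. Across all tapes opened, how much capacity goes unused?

82 GB → tape 1 (remaining 118 GB)
71 GB → tape 1 (remaining 47 GB)
72 GB → tape 2 (remaining 128 GB)
75 GB → tape 2 (remaining 53 GB)
69 GB → tape 3 (remaining 131 GB)
69 GB → tape 3 (remaining 62 GB)
66 GB → tape 4 (remaining 134 GB)
74 GB → tape 4 (remaining 60 GB)
67 GB → tape 5 (remaining 133 GB)
85 GB → tape 5 (remaining 48 GB)
80 GB → tape 6 (remaining 120 GB)
74 GB → tape 6 (remaining 46 GB)
6 tapes × 200 GB = 1200 GB; used 884 GB; unused 316 GB.

316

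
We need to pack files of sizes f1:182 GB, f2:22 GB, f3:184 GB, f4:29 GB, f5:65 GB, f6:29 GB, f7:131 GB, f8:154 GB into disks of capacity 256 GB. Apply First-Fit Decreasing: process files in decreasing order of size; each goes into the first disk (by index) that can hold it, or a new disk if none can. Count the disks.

4 disks

Sorted descending: 184, 182, 154, 131, 65, 29, 29, 22.
disk 1: place 184 GB, 72 GB left
disk 2: place 182 GB, 74 GB left
disk 3: place 154 GB, 102 GB left
disk 4: place 131 GB, 125 GB left
disk 1: place 65 GB, 7 GB left
disk 2: place 29 GB, 45 GB left
disk 2: place 29 GB, 16 GB left
disk 3: place 22 GB, 80 GB left
Final disks: [184,65] [182,29,29] [154,22] [131].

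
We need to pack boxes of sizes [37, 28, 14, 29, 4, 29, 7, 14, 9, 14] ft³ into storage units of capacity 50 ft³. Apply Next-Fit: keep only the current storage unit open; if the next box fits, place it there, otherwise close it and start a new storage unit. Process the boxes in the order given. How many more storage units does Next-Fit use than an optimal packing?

Next-Fit: [37] [28,14] [29,4] [29,7,14] [9,14] → 5 storage units.
Total size 185 ft³; any packing needs at least ⌈185/50⌉ = 4 storage units.
An optimal packing achieves that bound: [37,9,4] [29,14,7] [29,14] [28,14] → 4 storage units.
Excess: 5 − 4 = 1.

1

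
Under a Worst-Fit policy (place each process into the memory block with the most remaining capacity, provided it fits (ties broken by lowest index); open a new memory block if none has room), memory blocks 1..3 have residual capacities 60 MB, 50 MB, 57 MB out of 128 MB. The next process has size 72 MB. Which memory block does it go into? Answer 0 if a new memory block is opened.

0

No memory block has ≥ 72 MB free, so a new memory block is opened.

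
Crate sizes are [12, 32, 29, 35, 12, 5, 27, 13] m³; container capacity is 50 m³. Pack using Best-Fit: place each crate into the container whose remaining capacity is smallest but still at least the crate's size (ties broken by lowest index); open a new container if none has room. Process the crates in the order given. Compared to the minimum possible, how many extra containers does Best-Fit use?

Best-Fit: [12,32,5] [29,13] [35,12] [27] → 4 containers.
Total size 165 m³; any packing needs at least ⌈165/50⌉ = 4 containers.
So 4 is already optimal.

0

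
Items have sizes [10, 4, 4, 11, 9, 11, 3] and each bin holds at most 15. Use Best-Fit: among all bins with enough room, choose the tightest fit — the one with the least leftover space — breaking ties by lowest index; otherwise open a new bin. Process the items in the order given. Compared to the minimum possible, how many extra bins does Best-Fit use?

0

Best-Fit: [10,4] [4,11] [9] [11,3] → 4 bins.
Total size 52; any packing needs at least ⌈52/15⌉ = 4 bins.
So 4 is already optimal.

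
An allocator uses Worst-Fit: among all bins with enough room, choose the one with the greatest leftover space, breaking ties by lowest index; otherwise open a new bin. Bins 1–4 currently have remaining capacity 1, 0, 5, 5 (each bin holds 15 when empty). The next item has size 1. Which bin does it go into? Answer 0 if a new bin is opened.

3

Bins with room: bin 1 (1), bin 3 (5), bin 4 (5).
Most room is bin 3 with 5 free.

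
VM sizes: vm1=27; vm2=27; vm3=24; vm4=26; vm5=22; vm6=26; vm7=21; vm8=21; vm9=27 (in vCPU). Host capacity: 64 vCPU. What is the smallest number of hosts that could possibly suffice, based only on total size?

4

Total size = 27 + 27 + 24 + 26 + 22 + 26 + 21 + 21 + 27 = 221 vCPU.
⌈221 / 64⌉ = 4.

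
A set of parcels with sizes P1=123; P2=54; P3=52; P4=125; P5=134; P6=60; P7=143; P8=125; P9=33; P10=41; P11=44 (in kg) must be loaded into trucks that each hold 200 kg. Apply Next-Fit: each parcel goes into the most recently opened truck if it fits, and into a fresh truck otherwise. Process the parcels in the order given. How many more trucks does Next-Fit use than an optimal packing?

1

Next-Fit: [123,54] [52,125] [134,60] [143] [125,33,41] [44] → 6 trucks.
Total size 934 kg; any packing needs at least ⌈934/200⌉ = 5 trucks.
An optimal packing achieves that bound: [143,54] [134,60] [125,52] [125,44] [123,41,33] → 5 trucks.
Excess: 6 − 5 = 1.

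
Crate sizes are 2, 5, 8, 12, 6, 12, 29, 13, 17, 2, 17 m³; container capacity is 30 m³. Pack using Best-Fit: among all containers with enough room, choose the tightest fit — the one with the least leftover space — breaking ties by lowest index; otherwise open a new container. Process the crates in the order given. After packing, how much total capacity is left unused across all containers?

2 m³ → container 1 (remaining 28 m³)
5 m³ → container 1 (remaining 23 m³)
8 m³ → container 1 (remaining 15 m³)
12 m³ → container 1 (remaining 3 m³)
6 m³ → container 2 (remaining 24 m³)
12 m³ → container 2 (remaining 12 m³)
29 m³ → container 3 (remaining 1 m³)
13 m³ → container 4 (remaining 17 m³)
17 m³ → container 4 (remaining 0 m³)
2 m³ → container 1 (remaining 1 m³)
17 m³ → container 5 (remaining 13 m³)
5 containers × 30 m³ = 150 m³; used 123 m³; unused 27 m³.

27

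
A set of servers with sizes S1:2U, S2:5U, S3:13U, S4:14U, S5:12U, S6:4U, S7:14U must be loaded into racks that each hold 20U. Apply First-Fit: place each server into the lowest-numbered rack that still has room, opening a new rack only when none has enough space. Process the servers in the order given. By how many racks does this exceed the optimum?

0

First-Fit: [2,5,13] [14,4] [12] [14] → 4 racks.
Total size 64U; any packing needs at least ⌈64/20⌉ = 4 racks.
So 4 is already optimal.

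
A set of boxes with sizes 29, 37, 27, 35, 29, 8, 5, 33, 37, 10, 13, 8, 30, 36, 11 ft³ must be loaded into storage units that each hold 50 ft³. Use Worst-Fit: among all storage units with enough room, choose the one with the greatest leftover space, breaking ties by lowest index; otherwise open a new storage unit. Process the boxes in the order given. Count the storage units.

storage unit 1: place 29 ft³, 21 ft³ left
storage unit 2: place 37 ft³, 13 ft³ left
storage unit 3: place 27 ft³, 23 ft³ left
storage unit 4: place 35 ft³, 15 ft³ left
storage unit 5: place 29 ft³, 21 ft³ left
storage unit 3: place 8 ft³, 15 ft³ left
storage unit 1: place 5 ft³, 16 ft³ left
storage unit 6: place 33 ft³, 17 ft³ left
storage unit 7: place 37 ft³, 13 ft³ left
storage unit 5: place 10 ft³, 11 ft³ left
storage unit 6: place 13 ft³, 4 ft³ left
storage unit 1: place 8 ft³, 8 ft³ left
storage unit 8: place 30 ft³, 20 ft³ left
storage unit 9: place 36 ft³, 14 ft³ left
storage unit 8: place 11 ft³, 9 ft³ left

9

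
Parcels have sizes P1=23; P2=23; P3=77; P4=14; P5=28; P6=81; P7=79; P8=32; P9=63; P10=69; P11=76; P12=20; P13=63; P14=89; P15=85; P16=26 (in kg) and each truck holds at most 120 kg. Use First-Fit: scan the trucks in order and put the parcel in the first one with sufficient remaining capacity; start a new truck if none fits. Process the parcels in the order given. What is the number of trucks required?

10 trucks

Put P1 (23 kg) in truck 1; 97 kg remain.
Put P2 (23 kg) in truck 1; 74 kg remain.
Put P3 (77 kg) in truck 2; 43 kg remain.
Put P4 (14 kg) in truck 1; 60 kg remain.
Put P5 (28 kg) in truck 1; 32 kg remain.
Put P6 (81 kg) in truck 3; 39 kg remain.
Put P7 (79 kg) in truck 4; 41 kg remain.
Put P8 (32 kg) in truck 1; 0 kg remain.
Put P9 (63 kg) in truck 5; 57 kg remain.
Put P10 (69 kg) in truck 6; 51 kg remain.
Put P11 (76 kg) in truck 7; 44 kg remain.
Put P12 (20 kg) in truck 2; 23 kg remain.
Put P13 (63 kg) in truck 8; 57 kg remain.
Put P14 (89 kg) in truck 9; 31 kg remain.
Put P15 (85 kg) in truck 10; 35 kg remain.
Put P16 (26 kg) in truck 3; 13 kg remain.
Final trucks: [23,23,14,28,32] [77,20] [81,26] [79] [63] [69] [76] [63] [89] [85].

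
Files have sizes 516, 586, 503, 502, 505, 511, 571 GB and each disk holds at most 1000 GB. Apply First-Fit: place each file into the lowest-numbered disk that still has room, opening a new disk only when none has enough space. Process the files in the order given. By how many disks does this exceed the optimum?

0

First-Fit: [516] [586] [503] [502] [505] [511] [571] → 7 disks.
7 files exceed 500 GB (half the capacity), and no two of those can share a disk, so at least 7 disks are needed.
So 7 is already optimal.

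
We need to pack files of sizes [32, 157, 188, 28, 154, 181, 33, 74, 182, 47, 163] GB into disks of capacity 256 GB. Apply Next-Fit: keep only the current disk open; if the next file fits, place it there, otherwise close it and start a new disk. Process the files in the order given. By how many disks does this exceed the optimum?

Next-Fit: [32,157] [188,28] [154] [181,33] [74,182] [47,163] → 6 disks.
6 files exceed 128 GB (half the capacity), and no two of those can share a disk, so at least 6 disks are needed.
So 6 is already optimal.

0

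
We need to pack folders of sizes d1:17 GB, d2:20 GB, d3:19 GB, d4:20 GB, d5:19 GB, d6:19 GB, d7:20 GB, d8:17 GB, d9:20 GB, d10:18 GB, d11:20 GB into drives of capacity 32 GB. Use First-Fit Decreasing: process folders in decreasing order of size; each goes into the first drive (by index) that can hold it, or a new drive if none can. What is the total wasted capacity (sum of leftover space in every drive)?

143

Sorted descending: 20, 20, 20, 20, 20, 19, 19, 19, 18, 17, 17.
drive 1: place 20 GB, 12 GB left
drive 2: place 20 GB, 12 GB left
drive 3: place 20 GB, 12 GB left
drive 4: place 20 GB, 12 GB left
drive 5: place 20 GB, 12 GB left
drive 6: place 19 GB, 13 GB left
drive 7: place 19 GB, 13 GB left
drive 8: place 19 GB, 13 GB left
drive 9: place 18 GB, 14 GB left
drive 10: place 17 GB, 15 GB left
drive 11: place 17 GB, 15 GB left
11 drives × 32 GB = 352 GB; used 209 GB; unused 143 GB.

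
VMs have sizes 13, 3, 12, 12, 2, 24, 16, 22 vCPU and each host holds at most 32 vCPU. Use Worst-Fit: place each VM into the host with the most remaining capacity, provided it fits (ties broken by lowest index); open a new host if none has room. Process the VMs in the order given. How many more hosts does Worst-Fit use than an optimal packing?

0

Worst-Fit: [13,3,12] [12,2,16] [24] [22] → 4 hosts.
Total size 104 vCPU; any packing needs at least ⌈104/32⌉ = 4 hosts.
So 4 is already optimal.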